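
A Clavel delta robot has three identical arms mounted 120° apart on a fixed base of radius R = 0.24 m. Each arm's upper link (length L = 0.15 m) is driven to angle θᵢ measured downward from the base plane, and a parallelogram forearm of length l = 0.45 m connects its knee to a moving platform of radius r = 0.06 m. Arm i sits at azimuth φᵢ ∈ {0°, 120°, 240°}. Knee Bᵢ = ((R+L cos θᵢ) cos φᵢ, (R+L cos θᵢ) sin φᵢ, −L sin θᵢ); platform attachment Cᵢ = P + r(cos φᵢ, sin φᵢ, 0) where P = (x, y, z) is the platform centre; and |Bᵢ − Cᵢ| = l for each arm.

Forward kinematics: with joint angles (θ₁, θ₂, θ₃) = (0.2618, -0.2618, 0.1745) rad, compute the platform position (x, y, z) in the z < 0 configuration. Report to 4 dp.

(-0.0297, 0.0352, -0.3137)

arm 1 at φ=0.0°: ρ1 = 0.3249;  S1 = (0.3249, 0.0000, -0.0388)
arm 2 at φ=120.0°: ρ2 = 0.3249;  S2 = (-0.1624, 0.2814, 0.0388)
arm 3 at φ=240.0°: ρ3 = 0.3277;  S3 = (-0.1639, -0.2838, -0.0260)
|S₂|²−|S₁|² = 0.0000;  |S₃|²−|S₁|² = 0.0010
[-0.9747 0.5627 0.1553]·P = 0.0000;  [-0.9775 -0.5676 0.0256]·P = 0.0010
det = 1.1033;  x = -0.0005+0.0929z,  y = -0.0009+-0.1150z
into |P−S₁|² = l²: 1.0219z² + 0.0174z + -0.0951 = 0;  Δ = 0.3890;  z = -0.3137 or 0.2967 → z<0 root = -0.3137
x = -0.0297, y = 0.0352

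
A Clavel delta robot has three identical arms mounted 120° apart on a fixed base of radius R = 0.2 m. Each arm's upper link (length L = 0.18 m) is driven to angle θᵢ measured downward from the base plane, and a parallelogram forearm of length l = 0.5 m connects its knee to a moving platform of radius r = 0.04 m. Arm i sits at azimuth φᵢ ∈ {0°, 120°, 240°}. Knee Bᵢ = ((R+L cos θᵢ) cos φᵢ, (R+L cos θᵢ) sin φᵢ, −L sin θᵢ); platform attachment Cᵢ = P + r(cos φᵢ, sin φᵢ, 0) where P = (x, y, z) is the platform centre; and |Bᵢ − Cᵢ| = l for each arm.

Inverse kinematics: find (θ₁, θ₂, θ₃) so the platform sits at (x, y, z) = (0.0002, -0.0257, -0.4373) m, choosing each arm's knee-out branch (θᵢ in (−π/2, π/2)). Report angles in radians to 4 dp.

rotate P by −φ1: (0.0002, -0.0257, -0.4373)
  A cos θ + B sin θ = C:  0.1598·cos θ + -0.4373·sin θ = 0.0005
  √(A²+B²)=0.4656;  θ1 = -1.2204+1.5698 ≈ 0.3493
φ2=120.0° → target in arm frame (-0.0224, 0.0127)
  A cos θ + B sin θ = C:  0.1824·cos θ + -0.4373·sin θ = -0.0196
  √(A²+B²)=0.4738;  θ2 = -1.1757+1.6121 ≈ 0.4364
rotate P by −φ3: (0.0222, 0.0130, -0.4373)
  A=0.1378, B=-0.4373, C=(l²−L²−A²−y'²−z²)/(2L)=0.0200
  γ=atan2(-0.4373,0.1378)=-1.2654;  ψ=arccos(0.0436)=1.5272;  θ3=γ+ψ≈0.2617

θ₁ = 0.3493, θ₂ = 0.4364, θ₃ = 0.2617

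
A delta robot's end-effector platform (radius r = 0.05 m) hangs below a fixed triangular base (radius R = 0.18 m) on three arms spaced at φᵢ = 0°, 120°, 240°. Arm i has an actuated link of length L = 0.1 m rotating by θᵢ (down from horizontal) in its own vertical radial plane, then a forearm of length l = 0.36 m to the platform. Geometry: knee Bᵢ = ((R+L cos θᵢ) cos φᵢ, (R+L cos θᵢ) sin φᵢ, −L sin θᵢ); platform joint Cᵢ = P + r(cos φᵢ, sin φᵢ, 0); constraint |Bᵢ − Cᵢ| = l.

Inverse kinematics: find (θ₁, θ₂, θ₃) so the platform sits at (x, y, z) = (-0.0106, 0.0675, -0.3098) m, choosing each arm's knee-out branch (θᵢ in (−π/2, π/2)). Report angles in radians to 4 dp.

θ₁ = 0.4363, θ₂ = -0.0878, θ₃ = 0.6981

rotate P by −φ1: (-0.0106, 0.0675, -0.3098)
  e−x'=0.1406;  (l²−L²−(e−x')²−y'²−z²)/2L = -0.0035
  θ1 = atan2(B,A) + arccos(C/0.3402) = 0.4363
rotate P by −φ2: (0.0638, -0.0246, -0.3098)
  A cos θ + B sin θ = C:  0.0662·cos θ + -0.3098·sin θ = 0.0932
  √(A²+B²)=0.3168;  θ2 = -1.3601+1.2723 ≈ -0.0878
rotate P by −φ3: (-0.0532, -0.0429, -0.3098)
  A=0.1832, B=-0.3098, C=(l²−L²−A²−y'²−z²)/(2L)=-0.0588
  √(A²+B²)=0.3599;  θ3 = -1.0369+1.7350 ≈ 0.6981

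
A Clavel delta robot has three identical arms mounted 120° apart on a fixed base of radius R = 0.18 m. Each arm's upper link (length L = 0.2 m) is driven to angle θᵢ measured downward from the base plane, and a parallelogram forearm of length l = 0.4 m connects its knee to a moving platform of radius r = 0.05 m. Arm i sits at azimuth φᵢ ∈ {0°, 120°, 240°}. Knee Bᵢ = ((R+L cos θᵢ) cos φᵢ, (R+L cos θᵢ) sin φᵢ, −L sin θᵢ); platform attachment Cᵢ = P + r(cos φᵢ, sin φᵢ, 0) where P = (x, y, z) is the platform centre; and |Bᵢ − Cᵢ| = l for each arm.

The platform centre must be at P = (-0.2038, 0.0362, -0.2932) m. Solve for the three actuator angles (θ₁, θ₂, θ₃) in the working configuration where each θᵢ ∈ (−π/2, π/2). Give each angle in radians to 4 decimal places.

arm 1 (φ=0.0°): x'=-0.2038, y'=0.0362
  e−x'=0.3338;  (l²−L²−(e−x')²−y'²−z²)/2L = -0.1967
  θ1 = atan2(B,A) + arccos(C/0.4443) = 1.3088
φ2=120.0° → target in arm frame (0.1333, 0.1584)
  e−x'=-0.0033;  (l²−L²−(e−x')²−y'²−z²)/2L = 0.0223
  γ=atan2(-0.2932,-0.0033)=-1.5819;  ψ=arccos(0.0762)=1.4946;  θ2=γ+ψ≈-0.0873
φ3=240.0° → target in arm frame (0.0705, -0.1946)
  A cos θ + B sin θ = C:  0.0595·cos θ + -0.2932·sin θ = -0.0184
  θ3 = atan2(B,A) + arccos(C/0.2992) = 0.2617

θ₁ = 1.3088, θ₂ = -0.0873, θ₃ = 0.2617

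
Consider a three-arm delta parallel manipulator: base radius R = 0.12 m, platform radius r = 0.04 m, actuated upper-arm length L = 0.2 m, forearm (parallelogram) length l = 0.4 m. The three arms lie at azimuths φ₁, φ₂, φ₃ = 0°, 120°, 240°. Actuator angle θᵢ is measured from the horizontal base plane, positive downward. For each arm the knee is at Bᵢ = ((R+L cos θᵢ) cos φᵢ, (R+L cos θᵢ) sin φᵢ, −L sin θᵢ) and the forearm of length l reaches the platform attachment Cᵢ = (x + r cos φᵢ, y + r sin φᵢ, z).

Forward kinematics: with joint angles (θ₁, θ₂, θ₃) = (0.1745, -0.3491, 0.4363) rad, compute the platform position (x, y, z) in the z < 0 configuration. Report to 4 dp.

(-0.0157, 0.0976, -0.2893)

φ1=0.0°: virtual centre (0.2770, 0.0000, -0.0347), radius l
O2 = (0.2679·cos120.0°, 0.2679·sin120.0°, 0.0684) = (-0.1340, 0.2320, 0.0684)
φ3=240.0°: virtual centre (-0.1306, -0.2263, -0.0845), radius l
|O₂|²−|O₁|² = -0.0014;  |O₃|²−|O₁|² = -0.0025
plane₁₂: -0.8219x+0.4641y+0.2063z = -0.0014
det = 0.7502;  x = 0.0024+0.0628z,  y = 0.0012+-0.3332z
into |P−O₁|² = l²: 1.1150z² + 0.0342z + -0.0834 = 0;  Δ = 0.3732;  z = -0.2893 or 0.2586 → z<0 root = -0.2893
x = -0.0157, y = 0.0976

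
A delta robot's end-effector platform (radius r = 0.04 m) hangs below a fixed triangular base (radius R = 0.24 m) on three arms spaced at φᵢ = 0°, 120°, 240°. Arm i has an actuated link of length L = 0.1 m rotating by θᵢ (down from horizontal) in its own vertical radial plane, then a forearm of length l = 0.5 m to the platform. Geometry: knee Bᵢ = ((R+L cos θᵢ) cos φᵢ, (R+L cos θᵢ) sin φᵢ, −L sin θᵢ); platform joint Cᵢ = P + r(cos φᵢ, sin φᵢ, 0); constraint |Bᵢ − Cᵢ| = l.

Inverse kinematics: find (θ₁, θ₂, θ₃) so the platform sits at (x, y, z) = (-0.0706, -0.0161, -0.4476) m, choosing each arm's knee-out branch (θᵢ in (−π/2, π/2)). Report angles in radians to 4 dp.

θ₁ = 0.8731, θ₂ = 0.3491, θ₃ = 0.1750

φ1=0.0° → target in arm frame (-0.0706, -0.0161)
  A cos θ + B sin θ = C:  0.2706·cos θ + -0.4476·sin θ = -0.1691
  γ=atan2(-0.4476,0.2706)=-1.0270;  ψ=arccos(-0.3234)=1.9001;  θ1=γ+ψ≈0.8731
arm 2 (φ=120.0°): x'=0.0214, y'=0.0692
  A=0.1786, B=-0.4476, C=(l²−L²−A²−y'²−z²)/(2L)=0.0148
  γ=atan2(-0.4476,0.1786)=-1.1911;  ψ=arccos(0.0306)=1.5401;  θ2=γ+ψ≈0.3491
φ3=240.0° → target in arm frame (0.0492, -0.0531)
  A=0.1508, B=-0.4476, C=(l²−L²−A²−y'²−z²)/(2L)=0.0705
  √(A²+B²)=0.4723;  θ3 = -1.2459+1.4209 ≈ 0.1750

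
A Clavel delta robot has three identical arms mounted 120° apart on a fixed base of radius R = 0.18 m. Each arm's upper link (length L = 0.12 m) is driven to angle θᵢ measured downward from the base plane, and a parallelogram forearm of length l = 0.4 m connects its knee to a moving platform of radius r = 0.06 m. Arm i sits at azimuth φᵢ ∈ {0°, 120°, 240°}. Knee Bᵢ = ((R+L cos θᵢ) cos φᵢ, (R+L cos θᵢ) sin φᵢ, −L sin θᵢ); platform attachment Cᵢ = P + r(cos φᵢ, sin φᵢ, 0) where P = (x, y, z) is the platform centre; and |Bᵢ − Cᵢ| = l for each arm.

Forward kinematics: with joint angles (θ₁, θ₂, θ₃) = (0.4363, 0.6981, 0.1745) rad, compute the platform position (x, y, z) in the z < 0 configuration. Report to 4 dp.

(0.0015, -0.0621, -0.3739)

φ1=0.0°: virtual centre (0.2288, 0.0000, -0.0507), radius l
centre 2 = (0.2119·cos120.0°, 0.2119·sin120.0°, -0.0771) = (-0.1060, 0.1835, -0.0771)
arm 3 at φ=240.0°: (R−r)+L cos θ3 = 0.2382;  centre 3 = (-0.1191, -0.2063, -0.0208)
subtract pairs → two planes through P
plane₁₂: -0.6694x+0.3671y+-0.0528z = -0.0040
Cramer: x(z) = 0.0016+0.0003z;  y(z) = -0.0081+0.1444z
sphere 1 gives Az²+Bz+C=0 with A=1.0209, B=0.0990, C=-0.1057;  B²−4AC=0.4416;  roots -0.3739, 0.2770;  negative root z = -0.3739
x = 0.0015, y = -0.0621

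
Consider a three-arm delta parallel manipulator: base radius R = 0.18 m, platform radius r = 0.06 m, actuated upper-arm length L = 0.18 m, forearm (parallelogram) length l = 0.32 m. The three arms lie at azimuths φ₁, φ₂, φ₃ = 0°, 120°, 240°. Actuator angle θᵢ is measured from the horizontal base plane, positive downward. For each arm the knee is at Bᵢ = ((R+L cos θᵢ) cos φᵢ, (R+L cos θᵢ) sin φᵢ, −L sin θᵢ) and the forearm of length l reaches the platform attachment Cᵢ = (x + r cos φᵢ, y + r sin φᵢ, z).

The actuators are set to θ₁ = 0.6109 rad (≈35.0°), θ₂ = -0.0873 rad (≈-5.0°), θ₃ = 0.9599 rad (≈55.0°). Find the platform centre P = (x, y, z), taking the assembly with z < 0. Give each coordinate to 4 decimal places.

(-0.0110, 0.1004, -0.2250)

centre 1 = (0.2674·cos0.0°, 0.2674·sin0.0°, -0.1032) = (0.2674, 0.0000, -0.1032)
φ2=120.0°: virtual centre (-0.1497, 0.2592, 0.0157), radius l
arm 3 at φ=240.0°: e+L cos θ3 = 0.2232;  centre 3 = (-0.1116, -0.1933, -0.1474)
eliminate P² terms by subtracting sphere 1 from 2 and 3
linear system: -0.8342x+0.5184y = 0.0076−0.2379z; -0.7581x+-0.3867y = -0.0106−-0.0884z
det = 0.7156;  x = 0.0036+0.0645z,  y = 0.0205+-0.3551z
into |P−centre ₁|² = l²: 1.1302z² + 0.1579z + -0.0217 = 0;  Δ = 0.1230;  z = -0.2250 or 0.0853 → z<0 root = -0.2250
x = -0.0110, y = 0.1004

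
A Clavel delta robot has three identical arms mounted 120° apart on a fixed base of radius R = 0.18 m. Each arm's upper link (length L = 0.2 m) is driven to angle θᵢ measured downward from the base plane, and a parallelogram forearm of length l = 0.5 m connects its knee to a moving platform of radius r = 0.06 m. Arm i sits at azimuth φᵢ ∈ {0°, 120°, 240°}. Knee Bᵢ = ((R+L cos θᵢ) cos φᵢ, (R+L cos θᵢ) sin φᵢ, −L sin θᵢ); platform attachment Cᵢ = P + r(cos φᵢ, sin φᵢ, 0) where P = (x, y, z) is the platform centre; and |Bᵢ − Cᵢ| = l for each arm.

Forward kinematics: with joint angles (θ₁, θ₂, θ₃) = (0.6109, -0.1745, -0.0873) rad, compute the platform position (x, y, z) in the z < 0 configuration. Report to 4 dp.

(-0.1333, 0.0120, -0.3901)

O1 = (0.2838·cos0.0°, 0.2838·sin0.0°, -0.1147) = (0.2838, 0.0000, -0.1147)
arm 2 at φ=120.0°: e+L cos θ2 = 0.3170;  O2 = (-0.1585, 0.2745, 0.0347)
φ3=240.0°: virtual centre (-0.1596, -0.2765, 0.0174), radius l
eliminate P² terms by subtracting sphere 1 from 2 and 3
[-0.8846 0.5490 0.2989]·P = 0.0080;  [-0.8869 -0.5529 0.2643]·P = 0.0085
det = 0.9760;  x = -0.0093+0.3180z,  y = -0.0005+-0.0320z
sphere 1 gives Az²+Bz+C=0 with A=1.1021, B=0.0431, C=-0.1509;  B²−4AC=0.6672;  roots -0.3901, 0.3510;  negative root z = -0.3901
x = -0.1333, y = 0.0120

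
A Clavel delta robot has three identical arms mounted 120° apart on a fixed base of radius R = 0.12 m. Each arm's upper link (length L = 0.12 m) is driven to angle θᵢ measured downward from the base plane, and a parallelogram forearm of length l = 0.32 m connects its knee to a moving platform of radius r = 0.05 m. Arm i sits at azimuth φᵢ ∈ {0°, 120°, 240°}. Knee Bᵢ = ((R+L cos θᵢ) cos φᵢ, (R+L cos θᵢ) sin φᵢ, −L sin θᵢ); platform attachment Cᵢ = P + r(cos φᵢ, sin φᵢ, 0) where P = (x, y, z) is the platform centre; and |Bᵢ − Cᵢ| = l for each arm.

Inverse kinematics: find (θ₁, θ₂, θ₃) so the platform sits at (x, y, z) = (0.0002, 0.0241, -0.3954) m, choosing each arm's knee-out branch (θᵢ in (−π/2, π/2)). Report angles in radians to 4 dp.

φ1=0.0° → target in arm frame (0.0002, 0.0241)
  e−x'=0.0698;  (l²−L²−(e−x')²−y'²−z²)/2L = -0.3075
  γ=atan2(-0.3954,0.0698)=-1.3961;  ψ=arccos(-0.7658)=2.4431;  θ1=γ+ψ≈1.0470
rotate P by −φ2: (0.0208, -0.0122, -0.3954)
  A cos θ + B sin θ = C:  0.0492·cos θ + -0.3954·sin θ = -0.2955
  γ=atan2(-0.3954,0.0492)=-1.4469;  ψ=arccos(-0.7416)=2.4062;  θ2=γ+ψ≈0.9593
rotate P by −φ3: (-0.0210, -0.0119, -0.3954)
  A cos θ + B sin θ = C:  0.0910·cos θ + -0.3954·sin θ = -0.3198
  γ=atan2(-0.3954,0.0910)=-1.3447;  ψ=arccos(-0.7883)=2.4788;  θ3=γ+ψ≈1.1341

θ₁ = 1.0470, θ₂ = 0.9593, θ₃ = 1.1341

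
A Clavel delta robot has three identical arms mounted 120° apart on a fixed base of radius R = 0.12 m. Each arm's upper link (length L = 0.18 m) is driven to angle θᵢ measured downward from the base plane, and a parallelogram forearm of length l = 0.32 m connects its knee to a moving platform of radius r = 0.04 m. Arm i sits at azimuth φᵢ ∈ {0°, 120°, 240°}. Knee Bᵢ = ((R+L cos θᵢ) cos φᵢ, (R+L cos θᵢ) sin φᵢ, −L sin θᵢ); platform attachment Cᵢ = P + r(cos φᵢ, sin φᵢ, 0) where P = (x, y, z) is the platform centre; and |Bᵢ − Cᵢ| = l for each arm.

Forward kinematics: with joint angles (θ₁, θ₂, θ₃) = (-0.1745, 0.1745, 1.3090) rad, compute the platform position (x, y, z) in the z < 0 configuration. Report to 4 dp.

φ1=0.0°: virtual centre (0.2573, 0.0000, 0.0313), radius l
arm 2 at φ=120.0°: ρ2 = 0.2573;  O2 = (-0.1286, 0.2228, -0.0313)
O3 = (0.1266·cos240.0°, 0.1266·sin240.0°, -0.1739) = (-0.0633, -0.1096, -0.1739)
|O₂|²−|O₁|² = 0.0000;  |O₃|²−|O₁|² = -0.0209
linear system: -0.7718x+0.4456y = 0.0000−-0.1250z; -0.6411x+-0.2193y = -0.0209−-0.4102z
det = 0.4549;  x = 0.0205+-0.4621z,  y = 0.0355+-0.5198z
sphere 1 gives Az²+Bz+C=0 with A=1.4838, B=0.1195, C=-0.0441;  B²−4AC=0.2760;  roots -0.2173, 0.1368;  negative root z = -0.2173
x = 0.1209, y = 0.1484

(0.1209, 0.1484, -0.2173)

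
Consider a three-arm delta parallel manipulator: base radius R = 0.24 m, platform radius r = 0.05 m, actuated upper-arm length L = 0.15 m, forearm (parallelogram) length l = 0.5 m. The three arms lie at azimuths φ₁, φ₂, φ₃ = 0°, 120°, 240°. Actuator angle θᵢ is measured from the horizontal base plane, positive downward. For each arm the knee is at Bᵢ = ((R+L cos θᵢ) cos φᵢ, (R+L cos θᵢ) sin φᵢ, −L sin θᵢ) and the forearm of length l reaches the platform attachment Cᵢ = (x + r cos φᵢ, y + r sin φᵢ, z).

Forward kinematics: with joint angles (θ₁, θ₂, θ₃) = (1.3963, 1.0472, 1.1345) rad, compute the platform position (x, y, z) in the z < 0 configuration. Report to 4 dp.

(-0.0480, 0.0120, -0.5721)

φ1=0.0°: virtual centre (0.2160, 0.0000, -0.1477), radius l
arm 2 at φ=120.0°: (R−r)+L cos θ2 = 0.2650;  centre 2 = (-0.1325, 0.2295, -0.1299)
centre 3 = (0.2534·cos240.0°, 0.2534·sin240.0°, -0.1359) = (-0.1267, -0.2194, -0.1359)
eliminate P² terms by subtracting sphere 1 from 2 and 3
linear system: -0.6971x+0.4590y = 0.0186−0.0356z; -0.6855x+-0.4389y = 0.0142−0.0235z
det = 0.6206;  x = -0.0237+0.0426z,  y = 0.0046+-0.0129z
into |P−centre ₁|² = l²: 1.0020z² + 0.2749z + -0.1707 = 0;  Δ = 0.7597;  z = -0.5721 or 0.2978 → z<0 root = -0.5721
x = -0.0480, y = 0.0120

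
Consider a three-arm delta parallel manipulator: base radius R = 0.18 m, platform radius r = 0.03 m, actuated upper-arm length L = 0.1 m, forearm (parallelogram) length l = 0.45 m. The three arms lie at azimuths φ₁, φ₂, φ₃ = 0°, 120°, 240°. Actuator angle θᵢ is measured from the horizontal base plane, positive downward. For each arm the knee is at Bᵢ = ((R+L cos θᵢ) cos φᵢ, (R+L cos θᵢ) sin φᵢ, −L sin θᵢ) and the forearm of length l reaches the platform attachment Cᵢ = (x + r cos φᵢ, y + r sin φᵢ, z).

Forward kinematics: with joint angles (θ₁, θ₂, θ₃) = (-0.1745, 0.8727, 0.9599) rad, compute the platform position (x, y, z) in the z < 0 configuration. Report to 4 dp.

arm 1 at φ=0.0°: ρ1 = 0.2485;  centre 1 = (0.2485, 0.0000, 0.0174)
centre 2 = (0.2143·cos120.0°, 0.2143·sin120.0°, -0.0766) = (-0.1071, 0.1856, -0.0766)
arm 3 at φ=240.0°: ρ3 = 0.2074;  centre 3 = (-0.1037, -0.1796, -0.0819)
eliminate P² terms by subtracting sphere 1 from 2 and 3
linear system: -0.7112x+0.3711y = -0.0103−-0.1879z; -0.7043x+-0.3592y = -0.0123−-0.1985z
det = 0.5168;  x = 0.0160+-0.2732z,  y = 0.0030+-0.0171z
into |P−centre ₁|² = l²: 1.0749z² + 0.0922z + -0.1481 = 0;  Δ = 0.6454;  z = -0.4166 or 0.3308 → z<0 root = -0.4166
x = 0.1298, y = 0.0101

(0.1298, 0.0101, -0.4166)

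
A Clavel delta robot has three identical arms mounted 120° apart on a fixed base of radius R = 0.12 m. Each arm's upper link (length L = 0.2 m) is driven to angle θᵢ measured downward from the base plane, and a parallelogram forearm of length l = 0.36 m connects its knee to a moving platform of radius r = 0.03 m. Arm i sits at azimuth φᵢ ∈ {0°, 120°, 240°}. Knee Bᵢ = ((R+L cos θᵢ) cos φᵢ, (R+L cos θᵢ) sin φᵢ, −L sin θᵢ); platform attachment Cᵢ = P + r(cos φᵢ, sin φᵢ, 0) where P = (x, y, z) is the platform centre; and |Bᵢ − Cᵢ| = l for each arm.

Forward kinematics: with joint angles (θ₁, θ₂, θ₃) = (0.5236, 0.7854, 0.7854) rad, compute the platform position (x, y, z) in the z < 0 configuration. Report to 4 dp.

O1 = (0.2632·cos0.0°, 0.2632·sin0.0°, -0.1000) = (0.2632, 0.0000, -0.1000)
O2 = (0.2314·cos120.0°, 0.2314·sin120.0°, -0.1414) = (-0.1157, 0.2004, -0.1414)
φ3=240.0°: virtual centre (-0.1157, -0.2004, -0.1414), radius l
subtract pairs → two planes through P
plane₁₂: -0.7578x+0.4008y+-0.0828z = -0.0057
det = 0.6075;  x = 0.0075+-0.1093z,  y = 0.0000+0.0000z
into |P−O₁|² = l²: 1.0119z² + 0.2559z + -0.0542 = 0;  Δ = 0.2850;  z = -0.3902 or 0.1374 → z<0 root = -0.3902
x = 0.0502, y = 0.0000

(0.0502, 0.0000, -0.3902)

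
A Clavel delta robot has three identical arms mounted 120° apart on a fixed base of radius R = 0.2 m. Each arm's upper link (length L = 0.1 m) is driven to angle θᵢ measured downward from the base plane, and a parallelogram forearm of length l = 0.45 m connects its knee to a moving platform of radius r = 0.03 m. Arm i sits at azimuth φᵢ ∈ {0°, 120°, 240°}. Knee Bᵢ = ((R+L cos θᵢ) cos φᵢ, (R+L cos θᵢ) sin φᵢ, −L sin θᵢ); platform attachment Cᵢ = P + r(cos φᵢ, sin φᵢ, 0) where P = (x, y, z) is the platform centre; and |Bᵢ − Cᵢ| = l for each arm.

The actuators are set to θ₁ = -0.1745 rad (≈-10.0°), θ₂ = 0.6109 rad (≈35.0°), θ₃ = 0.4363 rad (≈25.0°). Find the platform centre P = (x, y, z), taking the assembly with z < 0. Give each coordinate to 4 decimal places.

arm 1 at φ=0.0°: e+L cos θ1 = 0.2685;  centre 1 = (0.2685, 0.0000, 0.0174)
centre 2 = (0.2519·cos120.0°, 0.2519·sin120.0°, -0.0574) = (-0.1260, 0.2182, -0.0574)
φ3=240.0°: virtual centre (-0.1303, -0.2257, -0.0423), radius l
|centre ₂|²−|centre ₁|² = -0.0056;  |centre ₃|²−|centre ₁|² = -0.0027
plane₁₂: -0.7889x+0.4363y+-0.1494z = -0.0056
det = 0.7041;  x = 0.0053+-0.1697z,  y = -0.0034+0.0357z
quadratic in z: (1.0301)z²+(0.0544)z+(-0.1329)=0, √Δ=0.7420 → z ∈ {-0.3866, 0.3338}; z = -0.3866 (taking z<0)
x = 0.0709, y = -0.0172

(0.0709, -0.0172, -0.3866)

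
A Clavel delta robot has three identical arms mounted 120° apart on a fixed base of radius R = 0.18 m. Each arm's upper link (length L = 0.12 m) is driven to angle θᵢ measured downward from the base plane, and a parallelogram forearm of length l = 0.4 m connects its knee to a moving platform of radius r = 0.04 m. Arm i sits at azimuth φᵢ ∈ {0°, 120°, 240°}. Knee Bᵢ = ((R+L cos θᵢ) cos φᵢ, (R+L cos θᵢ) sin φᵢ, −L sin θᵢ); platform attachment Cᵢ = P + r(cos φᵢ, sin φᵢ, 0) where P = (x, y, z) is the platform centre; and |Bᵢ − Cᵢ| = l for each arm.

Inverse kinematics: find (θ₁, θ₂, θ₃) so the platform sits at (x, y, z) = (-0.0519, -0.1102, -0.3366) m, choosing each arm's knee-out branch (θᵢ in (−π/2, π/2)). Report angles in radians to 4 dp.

θ₁ = 0.6984, θ₂ = 0.7856, θ₃ = -0.3494

rotate P by −φ1: (-0.0519, -0.1102, -0.3366)
  A=0.1919, B=-0.3366, C=(l²−L²−A²−y'²−z²)/(2L)=-0.0695
  γ=atan2(-0.3366,0.1919)=-1.0526;  ψ=arccos(-0.1793)=1.7510;  θ1=γ+ψ≈0.6984
rotate P by −φ2: (-0.0695, 0.1000, -0.3366)
  A cos θ + B sin θ = C:  0.2095·cos θ + -0.3366·sin θ = -0.0900
  θ2 = atan2(B,A) + arccos(C/0.3965) = 0.7856
arm 3 (φ=240.0°): x'=0.1214, y'=0.0102
  A=0.0186, B=-0.3366, C=(l²−L²−A²−y'²−z²)/(2L)=0.1327
  γ=atan2(-0.3366,0.0186)=-1.5156;  ψ=arccos(0.3937)=1.1662;  θ3=γ+ψ≈-0.3494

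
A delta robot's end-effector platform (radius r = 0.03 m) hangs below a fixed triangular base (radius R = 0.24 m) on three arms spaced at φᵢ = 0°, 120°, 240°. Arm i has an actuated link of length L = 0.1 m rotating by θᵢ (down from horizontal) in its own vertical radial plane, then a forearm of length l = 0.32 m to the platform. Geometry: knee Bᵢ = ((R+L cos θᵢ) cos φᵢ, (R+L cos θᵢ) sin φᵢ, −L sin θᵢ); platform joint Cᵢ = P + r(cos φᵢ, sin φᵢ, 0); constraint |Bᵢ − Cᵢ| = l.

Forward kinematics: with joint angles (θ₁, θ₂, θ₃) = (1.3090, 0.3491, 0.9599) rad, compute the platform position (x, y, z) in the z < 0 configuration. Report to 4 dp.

(-0.0501, 0.0364, -0.2356)

centre 1 = (0.2359·cos0.0°, 0.2359·sin0.0°, -0.0966) = (0.2359, 0.0000, -0.0966)
centre 2 = (0.3040·cos120.0°, 0.3040·sin120.0°, -0.0342) = (-0.1520, 0.2632, -0.0342)
φ3=240.0°: virtual centre (-0.1337, -0.2315, -0.0819), radius l
subtract pairs → two planes through P
[-0.7757 0.5265 0.1248]·P = 0.0286;  [-0.7391 -0.4631 0.0294]·P = 0.0132
Cramer: x(z) = -0.0270+0.0979z;  y(z) = 0.0145-0.0928z
into |P−centre ₁|² = l²: 1.0182z² + 0.1390z + -0.0238 = 0;  Δ = 0.1161;  z = -0.2356 or 0.0990 → z<0 root = -0.2356
x = -0.0501, y = 0.0364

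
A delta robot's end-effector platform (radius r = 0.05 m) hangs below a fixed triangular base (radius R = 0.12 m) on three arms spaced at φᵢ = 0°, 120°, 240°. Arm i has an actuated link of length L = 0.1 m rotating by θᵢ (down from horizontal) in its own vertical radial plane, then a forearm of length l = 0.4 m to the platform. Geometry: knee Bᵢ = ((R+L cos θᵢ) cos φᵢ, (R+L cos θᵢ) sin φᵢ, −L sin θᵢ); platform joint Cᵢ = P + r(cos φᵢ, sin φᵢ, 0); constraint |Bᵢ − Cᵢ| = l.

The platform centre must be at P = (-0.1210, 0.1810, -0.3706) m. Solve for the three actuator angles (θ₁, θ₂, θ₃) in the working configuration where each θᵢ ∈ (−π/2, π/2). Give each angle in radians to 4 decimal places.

θ₁ = 1.2218, θ₂ = -0.2622, θ₃ = 1.1344

φ1=0.0° → target in arm frame (-0.1210, 0.1810)
  e−x'=0.1910;  (l²−L²−(e−x')²−y'²−z²)/2L = -0.2829
  θ1 = atan2(B,A) + arccos(C/0.4169) = 1.2218
φ2=120.0° → target in arm frame (0.2173, 0.0143)
  A=-0.1473, B=-0.3706, C=(l²−L²−A²−y'²−z²)/(2L)=-0.0462
  θ2 = atan2(B,A) + arccos(C/0.3988) = -0.2622
arm 3 (φ=240.0°): x'=-0.0963, y'=-0.1953
  A=0.1663, B=-0.3706, C=(l²−L²−A²−y'²−z²)/(2L)=-0.2656
  γ=atan2(-0.3706,0.1663)=-1.1491;  ψ=arccos(-0.6539)=2.2835;  θ3=γ+ψ≈1.1344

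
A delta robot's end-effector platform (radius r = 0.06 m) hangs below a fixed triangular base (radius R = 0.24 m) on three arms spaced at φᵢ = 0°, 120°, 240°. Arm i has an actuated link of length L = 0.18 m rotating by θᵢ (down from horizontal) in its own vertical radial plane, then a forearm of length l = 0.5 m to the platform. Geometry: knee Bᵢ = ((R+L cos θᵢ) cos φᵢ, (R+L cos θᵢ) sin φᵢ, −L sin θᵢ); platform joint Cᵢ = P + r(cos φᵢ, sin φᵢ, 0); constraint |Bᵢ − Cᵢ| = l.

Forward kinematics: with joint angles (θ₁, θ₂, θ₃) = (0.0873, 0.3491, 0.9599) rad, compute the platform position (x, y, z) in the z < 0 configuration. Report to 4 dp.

(0.0938, 0.0945, -0.4287)

S1 = (0.3593·cos0.0°, 0.3593·sin0.0°, -0.0157) = (0.3593, 0.0000, -0.0157)
S2 = (0.3491·cos120.0°, 0.3491·sin120.0°, -0.0616) = (-0.1746, 0.3024, -0.0616)
arm 3 at φ=240.0°: ρ3 = 0.2832;  S3 = (-0.1416, -0.2453, -0.1474)
eliminate P² terms by subtracting sphere 1 from 2 and 3
[-1.0678 0.6047 -0.0918]·P = -0.0037;  [-1.0019 -0.4906 -0.2635]·P = -0.0274
Cramer: x(z) = 0.0162-0.1809z;  y(z) = 0.0226-0.1677z
quadratic in z: (1.0608)z²+(0.1479)z+(-0.1315)=0, √Δ=0.7616 → z ∈ {-0.4287, 0.2893}; z = -0.4287 (taking z<0)
x = 0.0938, y = 0.0945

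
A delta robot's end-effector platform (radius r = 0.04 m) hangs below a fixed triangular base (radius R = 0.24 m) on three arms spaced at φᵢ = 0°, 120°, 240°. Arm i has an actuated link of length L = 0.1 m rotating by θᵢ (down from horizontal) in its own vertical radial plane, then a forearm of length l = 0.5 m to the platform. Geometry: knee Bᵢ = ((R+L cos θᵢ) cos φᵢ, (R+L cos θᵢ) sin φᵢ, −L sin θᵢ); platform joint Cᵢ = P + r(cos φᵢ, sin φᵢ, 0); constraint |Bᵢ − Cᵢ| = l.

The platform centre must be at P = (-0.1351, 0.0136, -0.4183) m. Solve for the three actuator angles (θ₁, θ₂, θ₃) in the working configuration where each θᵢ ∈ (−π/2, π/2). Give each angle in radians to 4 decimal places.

arm 1 (φ=0.0°): x'=-0.1351, y'=0.0136
  A cos θ + B sin θ = C:  0.3351·cos θ + -0.4183·sin θ = -0.2373
  θ1 = atan2(B,A) + arccos(C/0.5360) = 1.1340
φ2=120.0° → target in arm frame (0.0793, 0.1102)
  A=0.1207, B=-0.4183, C=(l²−L²−A²−y'²−z²)/(2L)=0.1916
  γ=atan2(-0.4183,0.1207)=-1.2899;  ψ=arccos(0.4401)=1.1151;  θ2=γ+ψ≈-0.1748
arm 3 (φ=240.0°): x'=0.0558, y'=-0.1238
  e−x'=0.1442;  (l²−L²−(e−x')²−y'²−z²)/2L = 0.1445
  θ3 = atan2(B,A) + arccos(C/0.4425) = -0.0006

θ₁ = 1.1340, θ₂ = -0.1748, θ₃ = -0.0006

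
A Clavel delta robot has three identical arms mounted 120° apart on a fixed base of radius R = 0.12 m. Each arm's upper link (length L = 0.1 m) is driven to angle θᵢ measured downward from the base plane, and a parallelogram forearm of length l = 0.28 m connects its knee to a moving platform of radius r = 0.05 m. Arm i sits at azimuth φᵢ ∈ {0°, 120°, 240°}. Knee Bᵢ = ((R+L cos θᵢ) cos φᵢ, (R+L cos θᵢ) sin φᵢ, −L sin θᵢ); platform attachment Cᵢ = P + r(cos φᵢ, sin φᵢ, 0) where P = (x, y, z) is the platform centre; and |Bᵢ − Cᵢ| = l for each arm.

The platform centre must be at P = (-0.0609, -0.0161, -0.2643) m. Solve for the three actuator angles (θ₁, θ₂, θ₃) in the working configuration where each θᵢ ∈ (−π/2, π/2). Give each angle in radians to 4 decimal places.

θ₁ = 0.7851, θ₂ = 0.3488, θ₃ = 0.1740

φ1=0.0° → target in arm frame (-0.0609, -0.0161)
  A=0.1309, B=-0.2643, C=(l²−L²−A²−y'²−z²)/(2L)=-0.0942
  γ=atan2(-0.2643,0.1309)=-1.1109;  ψ=arccos(-0.3195)=1.8960;  θ1=γ+ψ≈0.7851
rotate P by −φ2: (0.0165, 0.0608, -0.2643)
  e−x'=0.0535;  (l²−L²−(e−x')²−y'²−z²)/2L = -0.0401
  √(A²+B²)=0.2697;  θ2 = -1.3711+1.7199 ≈ 0.3488
arm 3 (φ=240.0°): x'=0.0444, y'=-0.0447
  A=0.0256, B=-0.2643, C=(l²−L²−A²−y'²−z²)/(2L)=-0.0205
  √(A²+B²)=0.2655;  θ3 = -1.4742+1.6482 ≈ 0.1740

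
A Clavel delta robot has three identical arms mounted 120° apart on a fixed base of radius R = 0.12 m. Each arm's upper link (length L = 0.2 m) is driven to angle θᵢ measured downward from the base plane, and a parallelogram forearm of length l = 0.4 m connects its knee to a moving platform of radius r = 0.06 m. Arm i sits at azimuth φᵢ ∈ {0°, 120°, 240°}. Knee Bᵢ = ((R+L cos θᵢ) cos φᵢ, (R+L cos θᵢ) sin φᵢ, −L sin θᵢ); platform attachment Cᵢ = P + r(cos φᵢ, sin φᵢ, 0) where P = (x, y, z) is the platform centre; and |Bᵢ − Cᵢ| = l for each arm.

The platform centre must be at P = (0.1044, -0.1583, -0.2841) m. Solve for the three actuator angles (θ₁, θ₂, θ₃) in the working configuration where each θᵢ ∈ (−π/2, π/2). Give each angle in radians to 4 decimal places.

rotate P by −φ1: (0.1044, -0.1583, -0.2841)
  A=-0.0444, B=-0.2841, C=(l²−L²−A²−y'²−z²)/(2L)=0.0306
  √(A²+B²)=0.2875;  θ1 = -1.7258+1.4640 ≈ -0.2618
rotate P by −φ2: (-0.1893, -0.0113, -0.2841)
  A cos θ + B sin θ = C:  0.2493·cos θ + -0.2841·sin θ = -0.0575
  θ2 = atan2(B,A) + arccos(C/0.3780) = 0.8729
φ3=240.0° → target in arm frame (0.0849, 0.1696)
  e−x'=-0.0249;  (l²−L²−(e−x')²−y'²−z²)/2L = 0.0248
  γ=atan2(-0.2841,-0.0249)=-1.6582;  ψ=arccos(0.0869)=1.4838;  θ3=γ+ψ≈-0.1744

θ₁ = -0.2618, θ₂ = 0.8729, θ₃ = -0.1744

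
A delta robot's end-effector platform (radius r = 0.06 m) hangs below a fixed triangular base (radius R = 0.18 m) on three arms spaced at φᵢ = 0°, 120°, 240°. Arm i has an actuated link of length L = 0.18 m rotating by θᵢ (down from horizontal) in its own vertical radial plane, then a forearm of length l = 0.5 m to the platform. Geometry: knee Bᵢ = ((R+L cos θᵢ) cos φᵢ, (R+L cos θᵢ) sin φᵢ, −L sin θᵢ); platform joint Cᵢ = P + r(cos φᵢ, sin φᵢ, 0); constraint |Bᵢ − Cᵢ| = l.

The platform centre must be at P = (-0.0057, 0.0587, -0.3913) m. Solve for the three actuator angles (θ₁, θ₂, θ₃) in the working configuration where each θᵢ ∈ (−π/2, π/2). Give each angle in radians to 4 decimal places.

θ₁ = 0.0001, θ₂ = -0.2616, θ₃ = 0.1746

arm 1 (φ=0.0°): x'=-0.0057, y'=0.0587
  A=0.1257, B=-0.3913, C=(l²−L²−A²−y'²−z²)/(2L)=0.1257
  √(A²+B²)=0.4110;  θ1 = -1.2600+1.2601 ≈ 0.0001
arm 2 (φ=120.0°): x'=0.0537, y'=-0.0244
  e−x'=0.0663;  (l²−L²−(e−x')²−y'²−z²)/2L = 0.1653
  θ2 = atan2(B,A) + arccos(C/0.3969) = -0.2616
φ3=240.0° → target in arm frame (-0.0480, -0.0343)
  A=0.1680, B=-0.3913, C=(l²−L²−A²−y'²−z²)/(2L)=0.0975
  √(A²+B²)=0.4258;  θ3 = -1.1653+1.3399 ≈ 0.1746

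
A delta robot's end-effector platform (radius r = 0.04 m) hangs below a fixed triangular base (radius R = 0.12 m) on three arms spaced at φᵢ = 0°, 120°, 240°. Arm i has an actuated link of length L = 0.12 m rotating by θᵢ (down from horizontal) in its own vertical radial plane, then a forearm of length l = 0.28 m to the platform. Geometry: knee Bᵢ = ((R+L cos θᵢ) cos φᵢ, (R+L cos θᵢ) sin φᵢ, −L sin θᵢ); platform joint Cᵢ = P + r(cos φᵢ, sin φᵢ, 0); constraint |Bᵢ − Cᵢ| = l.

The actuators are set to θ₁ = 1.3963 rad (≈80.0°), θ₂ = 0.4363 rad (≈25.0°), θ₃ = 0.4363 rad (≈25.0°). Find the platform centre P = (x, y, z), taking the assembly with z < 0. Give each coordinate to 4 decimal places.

arm 1 at φ=0.0°: (R−r)+L cos θ1 = 0.1008;  S1 = (0.1008, 0.0000, -0.1182)
S2 = (0.1888·cos120.0°, 0.1888·sin120.0°, -0.0507) = (-0.0944, 0.1635, -0.0507)
S3 = (0.1888·cos240.0°, 0.1888·sin240.0°, -0.0507) = (-0.0944, -0.1635, -0.0507)
eliminate P² terms by subtracting sphere 1 from 2 and 3
[-0.3904 0.3269 0.1349]·P = 0.0141;  [-0.3904 -0.3269 0.1349]·P = 0.0141
Cramer: x(z) = -0.0360+0.3456z;  y(z) = 0.0000-0.0000z
quadratic in z: (1.1194)z²+(0.1418)z+(-0.0457)=0, √Δ=0.4741 → z ∈ {-0.2751, 0.1484}; z = -0.2751 (taking z<0)
x = -0.1311, y = 0.0000

(-0.1311, 0.0000, -0.2751)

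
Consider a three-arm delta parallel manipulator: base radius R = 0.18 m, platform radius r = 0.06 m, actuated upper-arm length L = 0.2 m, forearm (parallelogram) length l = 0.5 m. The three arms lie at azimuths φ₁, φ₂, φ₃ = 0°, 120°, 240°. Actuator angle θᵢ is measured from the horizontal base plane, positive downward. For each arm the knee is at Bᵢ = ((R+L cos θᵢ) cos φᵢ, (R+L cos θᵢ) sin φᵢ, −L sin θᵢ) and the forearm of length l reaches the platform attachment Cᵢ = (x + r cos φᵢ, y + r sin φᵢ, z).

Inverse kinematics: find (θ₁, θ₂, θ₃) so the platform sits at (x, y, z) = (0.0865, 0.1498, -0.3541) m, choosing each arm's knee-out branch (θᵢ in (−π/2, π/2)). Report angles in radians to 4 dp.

rotate P by −φ1: (0.0865, 0.1498, -0.3541)
  A cos θ + B sin θ = C:  0.0335·cos θ + -0.3541·sin θ = 0.1526
  θ1 = atan2(B,A) + arccos(C/0.3557) = -0.3492
arm 2 (φ=120.0°): x'=0.0865, y'=-0.1498
  A cos θ + B sin θ = C:  0.0335·cos θ + -0.3541·sin θ = 0.1526
  γ=atan2(-0.3541,0.0335)=-1.4764;  ψ=arccos(0.4291)=1.1273;  θ2=γ+ψ≈-0.3491
rotate P by −φ3: (-0.1730, 0.0000, -0.3541)
  A cos θ + B sin θ = C:  0.2930·cos θ + -0.3541·sin θ = -0.0031
  θ3 = atan2(B,A) + arccos(C/0.4596) = 0.6979

θ₁ = -0.3492, θ₂ = -0.3491, θ₃ = 0.6979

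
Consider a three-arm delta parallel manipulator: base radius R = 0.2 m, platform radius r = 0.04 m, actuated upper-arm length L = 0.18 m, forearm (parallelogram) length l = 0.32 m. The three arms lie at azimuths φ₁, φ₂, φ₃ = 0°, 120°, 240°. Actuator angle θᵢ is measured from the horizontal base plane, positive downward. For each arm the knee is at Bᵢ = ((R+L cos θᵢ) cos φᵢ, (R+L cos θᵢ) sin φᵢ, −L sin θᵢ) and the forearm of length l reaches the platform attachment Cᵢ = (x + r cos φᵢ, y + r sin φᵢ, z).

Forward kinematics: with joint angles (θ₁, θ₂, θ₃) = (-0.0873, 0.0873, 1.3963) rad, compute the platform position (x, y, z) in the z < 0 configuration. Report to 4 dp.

S1 = (0.3393·cos0.0°, 0.3393·sin0.0°, 0.0157) = (0.3393, 0.0000, 0.0157)
φ2=120.0°: virtual centre (-0.1697, 0.2939, -0.0157), radius l
arm 3 at φ=240.0°: ρ3 = 0.1913;  S3 = (-0.0956, -0.1656, -0.1773)
subtract pairs → two planes through P
linear system: -1.0179x+0.5877y = 0.0000−-0.0628z; -0.8699x+-0.3313y = -0.0474−-0.3859z
det = 0.8484;  x = 0.0328+-0.2918z,  y = 0.0568+-0.3987z
sphere 1 gives Az²+Bz+C=0 with A=1.2441, B=0.1022, C=-0.0050;  B²−4AC=0.0352;  roots -0.1165, 0.0344;  negative root z = -0.1165
x = 0.0668, y = 0.1033

(0.0668, 0.1033, -0.1165)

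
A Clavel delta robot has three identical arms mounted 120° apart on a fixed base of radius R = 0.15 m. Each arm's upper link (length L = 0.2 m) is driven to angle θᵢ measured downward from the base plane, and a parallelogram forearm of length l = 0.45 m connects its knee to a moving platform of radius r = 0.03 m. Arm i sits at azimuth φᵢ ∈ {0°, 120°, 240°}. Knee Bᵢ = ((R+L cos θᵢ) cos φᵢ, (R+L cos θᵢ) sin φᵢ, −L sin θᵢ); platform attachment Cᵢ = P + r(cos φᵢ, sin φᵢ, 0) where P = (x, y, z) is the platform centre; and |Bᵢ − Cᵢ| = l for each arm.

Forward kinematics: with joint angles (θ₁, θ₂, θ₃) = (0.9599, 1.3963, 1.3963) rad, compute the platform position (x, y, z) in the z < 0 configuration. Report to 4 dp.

(0.0935, 0.0000, -0.5911)

φ1=0.0°: virtual centre (0.2347, 0.0000, -0.1638), radius l
O2 = (0.1547·cos120.0°, 0.1547·sin120.0°, -0.1970) = (-0.0774, 0.1340, -0.1970)
φ3=240.0°: virtual centre (-0.0774, -0.1340, -0.1970), radius l
subtract pairs → two planes through P
plane₁₂: -0.6242x+0.2680y+-0.0663z = -0.0192
det = 0.3345;  x = 0.0308+-0.1062z,  y = 0.0000+0.0000z
sphere 1 gives Az²+Bz+C=0 with A=1.0113, B=0.3710, C=-0.1341;  B²−4AC=0.6799;  roots -0.5911, 0.2243;  negative root z = -0.5911
x = 0.0935, y = 0.0000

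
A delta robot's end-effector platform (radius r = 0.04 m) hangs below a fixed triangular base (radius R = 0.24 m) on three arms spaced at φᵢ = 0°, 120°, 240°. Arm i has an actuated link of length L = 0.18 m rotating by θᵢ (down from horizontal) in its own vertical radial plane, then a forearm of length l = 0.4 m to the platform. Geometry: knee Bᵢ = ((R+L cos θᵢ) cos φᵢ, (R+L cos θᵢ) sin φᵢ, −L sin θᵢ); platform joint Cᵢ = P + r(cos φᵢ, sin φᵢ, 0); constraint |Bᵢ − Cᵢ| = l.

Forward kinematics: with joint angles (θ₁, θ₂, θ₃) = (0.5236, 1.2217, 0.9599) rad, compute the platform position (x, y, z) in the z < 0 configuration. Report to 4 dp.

(0.0832, -0.0375, -0.3802)

S1 = (0.3559·cos0.0°, 0.3559·sin0.0°, -0.0900) = (0.3559, 0.0000, -0.0900)
S2 = (0.2616·cos120.0°, 0.2616·sin120.0°, -0.1691) = (-0.1308, 0.2265, -0.1691)
arm 3 at φ=240.0°: e+L cos θ3 = 0.3032;  S3 = (-0.1516, -0.2626, -0.1474)
|S₂|²−|S₁|² = -0.0377;  |S₃|²−|S₁|² = -0.0211
plane₁₂: -0.9733x+0.4531y+-0.1583z = -0.0377
Cramer: x(z) = 0.0302-0.1392z;  y(z) = -0.0183+0.0503z
sphere 1 gives Az²+Bz+C=0 with A=1.0219, B=0.2688, C=-0.0455;  B²−4AC=0.2583;  roots -0.3802, 0.1171;  negative root z = -0.3802
x = 0.0832, y = -0.0375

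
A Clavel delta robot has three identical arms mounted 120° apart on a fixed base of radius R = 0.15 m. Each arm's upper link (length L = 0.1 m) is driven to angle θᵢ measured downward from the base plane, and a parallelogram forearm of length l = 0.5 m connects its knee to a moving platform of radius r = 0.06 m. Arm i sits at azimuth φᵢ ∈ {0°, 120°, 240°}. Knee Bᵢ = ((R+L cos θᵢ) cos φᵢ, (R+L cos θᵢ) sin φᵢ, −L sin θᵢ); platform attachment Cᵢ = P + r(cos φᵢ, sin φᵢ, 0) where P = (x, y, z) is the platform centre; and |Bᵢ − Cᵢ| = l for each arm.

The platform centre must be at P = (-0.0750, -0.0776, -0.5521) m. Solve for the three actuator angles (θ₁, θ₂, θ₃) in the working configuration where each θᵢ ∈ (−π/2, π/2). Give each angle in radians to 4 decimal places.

θ₁ = 1.3081, θ₂ = 1.1337, θ₃ = 0.6105

arm 1 (φ=0.0°): x'=-0.0750, y'=-0.0776
  A cos θ + B sin θ = C:  0.1650·cos θ + -0.5521·sin θ = -0.4903
  γ=atan2(-0.5521,0.1650)=-1.2804;  ψ=arccos(-0.8509)=2.5885;  θ1=γ+ψ≈1.3081
φ2=120.0° → target in arm frame (-0.0297, 0.1038)
  A cos θ + B sin θ = C:  0.1197·cos θ + -0.5521·sin θ = -0.4495
  θ2 = atan2(B,A) + arccos(C/0.5649) = 1.1337
arm 3 (φ=240.0°): x'=0.1047, y'=-0.0262
  A cos θ + B sin θ = C:  -0.0147·cos θ + -0.5521·sin θ = -0.3286
  γ=atan2(-0.5521,-0.0147)=-1.5974;  ψ=arccos(-0.5949)=2.2080;  θ3=γ+ψ≈0.6105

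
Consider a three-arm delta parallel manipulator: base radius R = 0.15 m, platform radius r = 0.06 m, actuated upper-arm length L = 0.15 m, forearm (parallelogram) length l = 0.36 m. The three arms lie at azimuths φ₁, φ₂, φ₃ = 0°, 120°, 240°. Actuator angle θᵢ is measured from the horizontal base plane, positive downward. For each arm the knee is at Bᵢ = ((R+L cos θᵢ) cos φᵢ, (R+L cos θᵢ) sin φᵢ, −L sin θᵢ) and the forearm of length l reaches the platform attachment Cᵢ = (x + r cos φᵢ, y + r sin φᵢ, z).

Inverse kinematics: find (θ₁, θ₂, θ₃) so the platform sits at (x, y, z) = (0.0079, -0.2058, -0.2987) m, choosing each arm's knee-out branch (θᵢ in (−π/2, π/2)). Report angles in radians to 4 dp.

arm 1 (φ=0.0°): x'=0.0079, y'=-0.2058
  A=0.0821, B=-0.2987, C=(l²−L²−A²−y'²−z²)/(2L)=-0.1041
  θ1 = atan2(B,A) + arccos(C/0.3098) = 0.6108
arm 2 (φ=120.0°): x'=-0.1822, y'=0.0961
  A=0.2722, B=-0.2987, C=(l²−L²−A²−y'²−z²)/(2L)=-0.2181
  θ2 = atan2(B,A) + arccos(C/0.4041) = 1.3091
φ3=240.0° → target in arm frame (0.1743, 0.1097)
  A cos θ + B sin θ = C:  -0.0843·cos θ + -0.2987·sin θ = -0.0042
  γ=atan2(-0.2987,-0.0843)=-1.8458;  ψ=arccos(-0.0136)=1.5844;  θ3=γ+ψ≈-0.2614

θ₁ = 0.6108, θ₂ = 1.3091, θ₃ = -0.2614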